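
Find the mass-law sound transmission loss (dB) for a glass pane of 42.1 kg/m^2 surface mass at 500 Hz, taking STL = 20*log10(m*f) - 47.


Mass law: STL = 20 * log10(m * f) - 47
  m * f = 42.1 * 500 = 21050
  log10(21050) = 4.32325
  STL = 20 * 4.32325 - 47 = 86.465 - 47 = 39.5 dB

39.5 dB


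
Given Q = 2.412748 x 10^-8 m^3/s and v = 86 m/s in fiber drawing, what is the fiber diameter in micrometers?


Cross-sectional area from continuity:
  A = Q / v = 2.412748 x 10^-8 / 86 = 2.805521 x 10^-10 m^2
Diameter from circular cross-section:
  d = sqrt(4A / pi) * 10^6 (m -> um)
  d = sqrt(4 * 2.805521 x 10^-10 / pi) * 10^6 = 18.9 um

18.9 um


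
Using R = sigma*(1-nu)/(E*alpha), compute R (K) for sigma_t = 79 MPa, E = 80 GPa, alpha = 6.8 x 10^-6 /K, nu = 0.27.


Thermal shock resistance: R = sigma * (1 - nu) / (E * alpha)
  Numerator = 79 * (1 - 0.27) = 57.67
  Denominator = 80 * 1000 * (6.8 x 10^-6) = 0.544
  R = 57.67 / 0.544 = 106.0 K

106.0 K


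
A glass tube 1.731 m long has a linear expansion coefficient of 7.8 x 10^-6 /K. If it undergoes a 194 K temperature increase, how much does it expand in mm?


Thermal expansion formula: dL = alpha * L0 * dT
  dL = (7.8 x 10^-6) * 1.731 * 194 = 0.00261935 m
Convert to mm: 0.00261935 * 1000 = 2.6193 mm

2.6193 mm


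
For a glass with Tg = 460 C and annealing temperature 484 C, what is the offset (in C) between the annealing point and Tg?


Offset = T_anneal - Tg:
  offset = 484 - 460 = 24 C

24 C


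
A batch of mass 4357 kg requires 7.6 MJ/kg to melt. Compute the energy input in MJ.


Total energy = mass * specific energy
  E = 4357 * 7.6 = 33113.2 MJ

33113.2 MJ


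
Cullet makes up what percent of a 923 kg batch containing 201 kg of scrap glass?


Cullet ratio = (cullet mass / total batch mass) * 100
  Ratio = 201 / 923 * 100 = 21.78%

21.78%


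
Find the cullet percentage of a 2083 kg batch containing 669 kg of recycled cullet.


Cullet ratio = (cullet mass / total batch mass) * 100
  Ratio = 669 / 2083 * 100 = 32.12%

32.12%


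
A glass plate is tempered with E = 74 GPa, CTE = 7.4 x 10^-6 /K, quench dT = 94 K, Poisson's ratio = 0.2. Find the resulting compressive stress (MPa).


Tempering stress: sigma = E * alpha * dT / (1 - nu)
  E (MPa) = 74 * 1000 = 74000
  Numerator = 74000 * (7.4 x 10^-6) * 94 = 51.4744
  Denominator = 1 - 0.2 = 0.8
  sigma = 51.4744 / 0.8 = 64.3 MPa

64.3 MPa


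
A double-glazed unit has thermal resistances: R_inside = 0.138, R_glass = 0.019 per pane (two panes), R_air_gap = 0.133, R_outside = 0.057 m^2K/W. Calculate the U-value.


Total thermal resistance (series):
  R_total = R_in + R_glass + R_air + R_glass + R_out
  R_total = 0.138 + 0.019 + 0.133 + 0.019 + 0.057 = 0.366 m^2K/W
U-value = 1 / R_total = 1 / 0.366 = 2.732 W/m^2K

2.732 W/m^2K


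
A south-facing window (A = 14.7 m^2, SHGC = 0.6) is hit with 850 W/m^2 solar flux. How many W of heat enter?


Solar heat gain: Q = Area * SHGC * Irradiance
  Q = 14.7 * 0.6 * 850 = 7497 W

7497 W


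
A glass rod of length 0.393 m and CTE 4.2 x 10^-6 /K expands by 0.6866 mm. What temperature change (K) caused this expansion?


Rearrange dL = alpha * L0 * dT for dT:
  dT = dL / (alpha * L0)
  dL (m) = 0.6866 / 1000 = 0.0006866
  dT = 0.0006866 / ((4.2 x 10^-6) * 0.393) = 416.0 K

416.0 K


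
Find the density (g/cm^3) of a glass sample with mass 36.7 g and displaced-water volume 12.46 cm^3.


Use the definition of density:
  rho = mass / volume
  rho = 36.7 / 12.46 = 2.945 g/cm^3

2.945 g/cm^3


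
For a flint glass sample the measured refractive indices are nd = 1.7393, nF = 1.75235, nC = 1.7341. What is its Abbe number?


Abbe number formula: Vd = (nd - 1) / (nF - nC)
  nd - 1 = 1.7393 - 1 = 0.7393
  nF - nC = 1.75235 - 1.7341 = 0.01825
  Vd = 0.7393 / 0.01825 = 40.51

40.51


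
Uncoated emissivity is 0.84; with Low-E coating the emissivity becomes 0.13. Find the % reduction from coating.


Percentage reduction = (1 - coated/uncoated) * 100
  Ratio = 0.13 / 0.84 = 0.1548
  Reduction = (1 - 0.1548) * 100 = 84.5%

84.5%


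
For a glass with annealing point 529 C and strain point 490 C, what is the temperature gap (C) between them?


Gap = T_anneal - T_strain:
  gap = 529 - 490 = 39 C

39 C


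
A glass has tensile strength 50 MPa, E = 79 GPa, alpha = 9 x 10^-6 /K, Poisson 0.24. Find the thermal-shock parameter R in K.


Thermal shock resistance: R = sigma * (1 - nu) / (E * alpha)
  Numerator = 50 * (1 - 0.24) = 38.0
  Denominator = 79 * 1000 * (9 x 10^-6) = 0.711
  R = 38.0 / 0.711 = 53.4 K

53.4 K


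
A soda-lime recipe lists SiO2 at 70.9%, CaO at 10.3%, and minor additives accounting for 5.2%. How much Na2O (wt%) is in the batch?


Pieces sum to 100%:
  Na2O = 100 - (SiO2 + CaO + others)
  Na2O = 100 - (70.9 + 10.3 + 5.2) = 13.6%

13.6%


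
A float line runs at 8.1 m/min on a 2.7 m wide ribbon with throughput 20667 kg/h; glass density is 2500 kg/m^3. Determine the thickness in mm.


Ribbon cross-section from mass balance:
  Volume rate = throughput / density = 20667 / 2500 = 8.2668 m^3/h
  thickness = volume rate / (speed * 60 * width), i.e.
  thickness = throughput / (60 * speed * width * density) * 1000
  thickness = 20667 / (60 * 8.1 * 2.7 * 2500) * 1000 = 6.3 mm

6.3 mm


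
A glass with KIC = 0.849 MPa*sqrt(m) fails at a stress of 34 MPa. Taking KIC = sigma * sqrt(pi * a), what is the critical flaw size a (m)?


Rearrange KIC = sigma * sqrt(pi * a):
  sqrt(pi * a) = KIC / sigma
  sqrt(pi * a) = 0.849 / 34 = 0.024971
  a = (KIC / sigma)^2 / pi
  a = 0.024971^2 / pi = 0.0001985 m

0.0001985 m


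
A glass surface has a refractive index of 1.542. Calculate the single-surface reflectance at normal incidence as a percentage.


Fresnel reflectance at normal incidence:
  R = ((n - 1)/(n + 1))^2
  (n - 1)/(n + 1) = (1.542 - 1)/(1.542 + 1) = 0.213218
  R = 0.213218^2 = 0.0454619
  R(%) = 0.0454619 * 100 = 4.546%

4.546%


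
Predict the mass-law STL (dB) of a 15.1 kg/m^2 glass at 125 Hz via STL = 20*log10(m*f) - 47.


Mass law: STL = 20 * log10(m * f) - 47
  m * f = 15.1 * 125 = 1887.5
  log10(1887.5) = 3.27589
  STL = 20 * 3.27589 - 47 = 65.5178 - 47 = 18.5 dB

18.5 dB


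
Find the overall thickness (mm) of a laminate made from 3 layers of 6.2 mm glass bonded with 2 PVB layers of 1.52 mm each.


Total thickness = glass contribution + PVB contribution
  Glass: 3 * 6.2 = 18.6 mm
  PVB: 2 * 1.52 = 3.04 mm
  Total = 18.6 + 3.04 = 21.64 mm

21.64 mm


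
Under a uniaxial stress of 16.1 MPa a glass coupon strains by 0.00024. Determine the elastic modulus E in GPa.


Young's modulus: E = stress / strain
  E = 16.1 MPa / 0.00024 = 67083.33 MPa
Convert to GPa: 67083.33 / 1000 = 67.08 GPa

67.08 GPa


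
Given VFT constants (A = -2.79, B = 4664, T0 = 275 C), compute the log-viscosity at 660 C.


VFT equation: log(eta) = A + B / (T - T0)
  T - T0 = 660 - 275 = 385
  B / (T - T0) = 4664 / 385 = 12.114
  log(eta) = -2.79 + 12.114 = 9.324

9.324


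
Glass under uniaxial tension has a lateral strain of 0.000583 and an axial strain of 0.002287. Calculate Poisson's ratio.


Poisson's ratio: nu = lateral strain / axial strain
  nu = 0.000583 / 0.002287 = 0.2549

0.2549


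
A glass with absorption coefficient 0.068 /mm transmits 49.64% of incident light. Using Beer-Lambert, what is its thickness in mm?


Rearrange T = exp(-alpha * thickness):
  thickness = -ln(T) / alpha
  T = 49.64/100 = 0.4964
  ln(T) = -0.70037
  -ln(T) = 0.70037
  thickness = 0.70037 / 0.068 = 10.3 mm

10.3 mm


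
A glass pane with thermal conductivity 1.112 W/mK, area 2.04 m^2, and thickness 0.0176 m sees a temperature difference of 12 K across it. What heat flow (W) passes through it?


Fourier's law: Q = k * A * dT / t
  Q = 1.112 * 2.04 * 12 / 0.0176
  Q = 27.22176 / 0.0176 = 1546.7 W

1546.7 W


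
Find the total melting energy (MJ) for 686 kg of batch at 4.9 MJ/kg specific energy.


Total energy = mass * specific energy
  E = 686 * 4.9 = 3361.4 MJ

3361.4 MJ


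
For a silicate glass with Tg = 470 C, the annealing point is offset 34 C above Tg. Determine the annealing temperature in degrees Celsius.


The annealing temperature is Tg plus the offset:
  T_anneal = 470 + 34 = 504 C

504 C


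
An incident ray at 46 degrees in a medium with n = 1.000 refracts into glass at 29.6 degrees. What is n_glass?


Apply Snell's law: n1 * sin(theta1) = n2 * sin(theta2)
  n2 = n1 * sin(theta1) / sin(theta2)
  sin(46) = 0.71934
  sin(29.6) = 0.493942
  n2 = 1.000 * 0.71934 / 0.493942 = 1.4563

1.4563


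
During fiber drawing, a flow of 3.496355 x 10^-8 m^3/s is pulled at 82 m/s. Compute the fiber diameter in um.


Cross-sectional area from continuity:
  A = Q / v = 3.496355 x 10^-8 / 82 = 4.263848 x 10^-10 m^2
Diameter from circular cross-section:
  d = sqrt(4A / pi) * 10^6 (m -> um)
  d = sqrt(4 * 4.263848 x 10^-10 / pi) * 10^6 = 23.3 um

23.3 um


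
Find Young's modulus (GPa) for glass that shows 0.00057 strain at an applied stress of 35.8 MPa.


Young's modulus: E = stress / strain
  E = 35.8 MPa / 0.00057 = 62807.02 MPa
Convert to GPa: 62807.02 / 1000 = 62.81 GPa

62.81 GPa


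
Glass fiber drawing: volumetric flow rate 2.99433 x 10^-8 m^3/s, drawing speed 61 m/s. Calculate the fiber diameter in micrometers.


Cross-sectional area from continuity:
  A = Q / v = 2.99433 x 10^-8 / 61 = 4.908738 x 10^-10 m^2
Diameter from circular cross-section:
  d = sqrt(4A / pi) * 10^6 (m -> um)
  d = sqrt(4 * 4.908738 x 10^-10 / pi) * 10^6 = 25.0 um

25.0 um


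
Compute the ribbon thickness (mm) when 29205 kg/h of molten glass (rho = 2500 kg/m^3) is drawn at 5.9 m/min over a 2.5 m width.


Ribbon cross-section from mass balance:
  Volume rate = throughput / density = 29205 / 2500 = 11.682 m^3/h
  thickness = volume rate / (speed * 60 * width), i.e.
  thickness = throughput / (60 * speed * width * density) * 1000
  thickness = 29205 / (60 * 5.9 * 2.5 * 2500) * 1000 = 13.2 mm

13.2 mm


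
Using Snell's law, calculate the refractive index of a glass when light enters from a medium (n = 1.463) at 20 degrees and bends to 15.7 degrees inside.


Apply Snell's law: n1 * sin(theta1) = n2 * sin(theta2)
  n2 = n1 * sin(theta1) / sin(theta2)
  sin(20) = 0.34202
  sin(15.7) = 0.2706
  n2 = 1.463 * 0.34202 / 0.2706 = 1.8491

1.8491


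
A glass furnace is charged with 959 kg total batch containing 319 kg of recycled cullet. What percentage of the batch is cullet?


Cullet ratio = (cullet mass / total batch mass) * 100
  Ratio = 319 / 959 * 100 = 33.26%

33.26%


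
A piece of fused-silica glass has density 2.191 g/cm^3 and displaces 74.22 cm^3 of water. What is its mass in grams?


Rearrange rho = m / V:
  m = rho * V
  m = 2.191 * 74.22 = 162.616 g

162.616 g


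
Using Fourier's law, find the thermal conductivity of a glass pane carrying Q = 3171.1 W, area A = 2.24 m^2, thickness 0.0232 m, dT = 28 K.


Fourier's law rearranged: k = Q * t / (A * dT)
  Numerator = 3171.1 * 0.0232 = 73.56952
  Denominator = 2.24 * 28 = 62.72
  k = 73.56952 / 62.72 = 1.173 W/mK

1.173 W/mK


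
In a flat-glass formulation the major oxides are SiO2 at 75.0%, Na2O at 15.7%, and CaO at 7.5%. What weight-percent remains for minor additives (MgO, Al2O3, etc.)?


Sum the three major oxides:
  SiO2 + Na2O + CaO = 75.0 + 15.7 + 7.5 = 98.2%
Subtract from 100%:
  Others = 100 - 98.2 = 1.8%

1.8%


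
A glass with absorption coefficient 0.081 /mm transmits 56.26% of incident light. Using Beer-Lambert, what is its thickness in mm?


Rearrange T = exp(-alpha * thickness):
  thickness = -ln(T) / alpha
  T = 56.26/100 = 0.5626
  ln(T) = -0.57519
  -ln(T) = 0.57519
  thickness = 0.57519 / 0.081 = 7.1 mm

7.1 mm


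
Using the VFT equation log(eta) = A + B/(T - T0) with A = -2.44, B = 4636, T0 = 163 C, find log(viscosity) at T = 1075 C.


VFT equation: log(eta) = A + B / (T - T0)
  T - T0 = 1075 - 163 = 912
  B / (T - T0) = 4636 / 912 = 5.083
  log(eta) = -2.44 + 5.083 = 2.643

2.643


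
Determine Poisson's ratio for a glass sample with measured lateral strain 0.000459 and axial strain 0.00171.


Poisson's ratio: nu = lateral strain / axial strain
  nu = 0.000459 / 0.00171 = 0.2684

0.2684


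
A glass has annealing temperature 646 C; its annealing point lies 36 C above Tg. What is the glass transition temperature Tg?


Rearrange T_anneal = Tg + offset for Tg:
  Tg = T_anneal - offset = 646 - 36 = 610 C

610 C


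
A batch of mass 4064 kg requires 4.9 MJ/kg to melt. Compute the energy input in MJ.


Total energy = mass * specific energy
  E = 4064 * 4.9 = 19913.6 MJ

19913.6 MJ


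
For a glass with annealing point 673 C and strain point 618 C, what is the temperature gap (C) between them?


Gap = T_anneal - T_strain:
  gap = 673 - 618 = 55 C

55 C


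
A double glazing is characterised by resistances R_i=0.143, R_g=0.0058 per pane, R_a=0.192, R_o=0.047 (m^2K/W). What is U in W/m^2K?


Total thermal resistance (series):
  R_total = R_in + R_glass + R_air + R_glass + R_out
  R_total = 0.143 + 0.0058 + 0.192 + 0.0058 + 0.047 = 0.3936 m^2K/W
U-value = 1 / R_total = 1 / 0.3936 = 2.541 W/m^2K

2.541 W/m^2K


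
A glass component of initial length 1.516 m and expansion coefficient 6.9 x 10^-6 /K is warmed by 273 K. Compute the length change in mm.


Thermal expansion formula: dL = alpha * L0 * dT
  dL = (6.9 x 10^-6) * 1.516 * 273 = 0.00285569 m
Convert to mm: 0.00285569 * 1000 = 2.8557 mm

2.8557 mm


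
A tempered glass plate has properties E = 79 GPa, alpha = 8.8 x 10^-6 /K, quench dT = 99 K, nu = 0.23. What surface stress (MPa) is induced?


Tempering stress: sigma = E * alpha * dT / (1 - nu)
  E (MPa) = 79 * 1000 = 79000
  Numerator = 79000 * (8.8 x 10^-6) * 99 = 68.8248
  Denominator = 1 - 0.23 = 0.77
  sigma = 68.8248 / 0.77 = 89.4 MPa

89.4 MPa


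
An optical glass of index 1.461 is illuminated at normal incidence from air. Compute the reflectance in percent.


Fresnel reflectance at normal incidence:
  R = ((n - 1)/(n + 1))^2
  (n - 1)/(n + 1) = (1.461 - 1)/(1.461 + 1) = 0.187322
  R = 0.187322^2 = 0.0350895
  R(%) = 0.0350895 * 100 = 3.509%

3.509%


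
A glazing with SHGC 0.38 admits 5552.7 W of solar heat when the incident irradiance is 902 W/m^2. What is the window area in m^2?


Rearrange Q = Area * SHGC * Irradiance:
  Area = Q / (SHGC * Irradiance)
  Area = 5552.7 / (0.38 * 902) = 16.2 m^2

16.2 m^2


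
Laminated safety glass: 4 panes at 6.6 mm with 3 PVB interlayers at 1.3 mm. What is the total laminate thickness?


Total thickness = glass contribution + PVB contribution
  Glass: 4 * 6.6 = 26.4 mm
  PVB: 3 * 1.3 = 3.9 mm
  Total = 26.4 + 3.9 = 30.3 mm

30.3 mm


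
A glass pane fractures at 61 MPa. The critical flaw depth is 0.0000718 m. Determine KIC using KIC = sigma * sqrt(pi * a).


Fracture toughness: KIC = sigma * sqrt(pi * a)
  pi * a = pi * 0.0000718 = 0.000225566
  sqrt(pi * a) = 0.015019
  KIC = 61 * 0.015019 = 0.916 MPa*sqrt(m)

0.916 MPa*sqrt(m)


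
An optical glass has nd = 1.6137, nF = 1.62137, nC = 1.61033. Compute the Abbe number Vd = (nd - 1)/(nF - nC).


Abbe number formula: Vd = (nd - 1) / (nF - nC)
  nd - 1 = 1.6137 - 1 = 0.6137
  nF - nC = 1.62137 - 1.61033 = 0.01104
  Vd = 0.6137 / 0.01104 = 55.59

55.59


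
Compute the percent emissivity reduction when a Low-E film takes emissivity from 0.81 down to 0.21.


Percentage reduction = (1 - coated/uncoated) * 100
  Ratio = 0.21 / 0.81 = 0.2593
  Reduction = (1 - 0.2593) * 100 = 74.1%

74.1%


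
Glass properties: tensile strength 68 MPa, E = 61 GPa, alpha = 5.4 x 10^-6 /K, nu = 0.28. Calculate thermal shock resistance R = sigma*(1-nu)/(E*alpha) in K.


Thermal shock resistance: R = sigma * (1 - nu) / (E * alpha)
  Numerator = 68 * (1 - 0.28) = 48.96
  Denominator = 61 * 1000 * (5.4 x 10^-6) = 0.3294
  R = 48.96 / 0.3294 = 148.6 K

148.6 K


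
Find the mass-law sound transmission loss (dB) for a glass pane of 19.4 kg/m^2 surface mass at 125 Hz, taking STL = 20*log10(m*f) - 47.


Mass law: STL = 20 * log10(m * f) - 47
  m * f = 19.4 * 125 = 2425
  log10(2425) = 3.38471
  STL = 20 * 3.38471 - 47 = 67.6942 - 47 = 20.7 dB

20.7 dB


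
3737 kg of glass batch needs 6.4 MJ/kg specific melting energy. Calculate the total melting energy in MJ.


Total energy = mass * specific energy
  E = 3737 * 6.4 = 23916.8 MJ

23916.8 MJ


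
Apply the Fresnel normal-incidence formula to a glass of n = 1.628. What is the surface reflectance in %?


Fresnel reflectance at normal incidence:
  R = ((n - 1)/(n + 1))^2
  (n - 1)/(n + 1) = (1.628 - 1)/(1.628 + 1) = 0.238965
  R = 0.238965^2 = 0.0571043
  R(%) = 0.0571043 * 100 = 5.71%

5.71%


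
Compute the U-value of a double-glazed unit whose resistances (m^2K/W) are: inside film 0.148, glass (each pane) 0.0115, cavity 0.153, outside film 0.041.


Total thermal resistance (series):
  R_total = R_in + R_glass + R_air + R_glass + R_out
  R_total = 0.148 + 0.0115 + 0.153 + 0.0115 + 0.041 = 0.365 m^2K/W
U-value = 1 / R_total = 1 / 0.365 = 2.74 W/m^2K

2.74 W/m^2K


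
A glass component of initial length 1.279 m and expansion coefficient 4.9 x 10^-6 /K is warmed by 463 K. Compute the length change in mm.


Thermal expansion formula: dL = alpha * L0 * dT
  dL = (4.9 x 10^-6) * 1.279 * 463 = 0.00290167 m
Convert to mm: 0.00290167 * 1000 = 2.9017 mm

2.9017 mm


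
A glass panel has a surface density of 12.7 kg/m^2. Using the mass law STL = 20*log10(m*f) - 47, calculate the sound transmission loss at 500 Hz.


Mass law: STL = 20 * log10(m * f) - 47
  m * f = 12.7 * 500 = 6350
  log10(6350) = 3.80277
  STL = 20 * 3.80277 - 47 = 76.0554 - 47 = 29.1 dB

29.1 dB


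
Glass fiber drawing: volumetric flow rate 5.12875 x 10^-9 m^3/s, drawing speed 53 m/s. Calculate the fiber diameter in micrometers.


Cross-sectional area from continuity:
  A = Q / v = 5.12875 x 10^-9 / 53 = 9.676887 x 10^-11 m^2
Diameter from circular cross-section:
  d = sqrt(4A / pi) * 10^6 (m -> um)
  d = sqrt(4 * 9.676887 x 10^-11 / pi) * 10^6 = 11.1 um

11.1 um


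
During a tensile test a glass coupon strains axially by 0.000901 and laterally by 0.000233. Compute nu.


Poisson's ratio: nu = lateral strain / axial strain
  nu = 0.000233 / 0.000901 = 0.2586

0.2586


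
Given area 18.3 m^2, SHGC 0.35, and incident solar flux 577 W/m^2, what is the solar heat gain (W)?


Solar heat gain: Q = Area * SHGC * Irradiance
  Q = 18.3 * 0.35 * 577 = 3695.7 W

3695.7 W


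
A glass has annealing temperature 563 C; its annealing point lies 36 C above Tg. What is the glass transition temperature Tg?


Rearrange T_anneal = Tg + offset for Tg:
  Tg = T_anneal - offset = 563 - 36 = 527 C

527 C


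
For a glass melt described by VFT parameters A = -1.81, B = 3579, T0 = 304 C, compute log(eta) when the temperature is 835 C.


VFT equation: log(eta) = A + B / (T - T0)
  T - T0 = 835 - 304 = 531
  B / (T - T0) = 3579 / 531 = 6.74
  log(eta) = -1.81 + 6.74 = 4.93

4.93


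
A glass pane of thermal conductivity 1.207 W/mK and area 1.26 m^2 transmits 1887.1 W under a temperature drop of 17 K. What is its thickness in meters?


Fourier's law: t = k * A * dT / Q
  t = 1.207 * 1.26 * 17 / 1887.1
  t = 25.85394 / 1887.1 = 0.0137 m

0.0137 m


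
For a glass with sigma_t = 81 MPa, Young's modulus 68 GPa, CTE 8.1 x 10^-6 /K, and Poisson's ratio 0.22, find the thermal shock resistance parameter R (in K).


Thermal shock resistance: R = sigma * (1 - nu) / (E * alpha)
  Numerator = 81 * (1 - 0.22) = 63.18
  Denominator = 68 * 1000 * (8.1 x 10^-6) = 0.5508
  R = 63.18 / 0.5508 = 114.7 K

114.7 K


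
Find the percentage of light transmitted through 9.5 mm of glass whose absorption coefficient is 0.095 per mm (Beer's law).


Beer-Lambert law: T = exp(-alpha * thickness)
  exponent = -0.095 * 9.5 = -0.9025
  T = exp(-0.9025) = 0.4056
  Percentage = 0.4056 * 100 = 40.56%

40.56%


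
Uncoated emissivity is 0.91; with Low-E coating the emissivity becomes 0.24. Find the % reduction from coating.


Percentage reduction = (1 - coated/uncoated) * 100
  Ratio = 0.24 / 0.91 = 0.2637
  Reduction = (1 - 0.2637) * 100 = 73.6%

73.6%


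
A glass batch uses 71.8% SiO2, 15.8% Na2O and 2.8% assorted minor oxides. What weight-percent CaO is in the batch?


Pieces sum to 100%:
  CaO = 100 - (SiO2 + Na2O + others)
  CaO = 100 - (71.8 + 15.8 + 2.8) = 9.6%

9.6%


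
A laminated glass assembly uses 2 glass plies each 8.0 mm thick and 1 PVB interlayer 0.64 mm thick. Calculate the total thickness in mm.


Total thickness = glass contribution + PVB contribution
  Glass: 2 * 8.0 = 16.0 mm
  PVB: 1 * 0.64 = 0.64 mm
  Total = 16.0 + 0.64 = 16.64 mm

16.64 mm


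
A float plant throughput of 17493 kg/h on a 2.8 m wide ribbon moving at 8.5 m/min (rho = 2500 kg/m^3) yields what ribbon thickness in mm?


Ribbon cross-section from mass balance:
  Volume rate = throughput / density = 17493 / 2500 = 6.9972 m^3/h
  thickness = volume rate / (speed * 60 * width), i.e.
  thickness = throughput / (60 * speed * width * density) * 1000
  thickness = 17493 / (60 * 8.5 * 2.8 * 2500) * 1000 = 4.9 mm

4.9 mm


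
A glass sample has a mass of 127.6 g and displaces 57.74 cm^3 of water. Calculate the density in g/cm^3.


Use the definition of density:
  rho = mass / volume
  rho = 127.6 / 57.74 = 2.21 g/cm^3

2.21 g/cm^3


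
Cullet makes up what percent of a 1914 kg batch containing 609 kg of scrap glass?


Cullet ratio = (cullet mass / total batch mass) * 100
  Ratio = 609 / 1914 * 100 = 31.82%

31.82%


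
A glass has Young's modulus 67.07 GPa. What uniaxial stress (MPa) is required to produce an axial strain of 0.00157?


Rearrange E = sigma / epsilon:
  sigma = E * epsilon
  E (MPa) = 67.07 * 1000 = 67070
  sigma = 67070 * 0.00157 = 105.3 MPa

105.3 MPa


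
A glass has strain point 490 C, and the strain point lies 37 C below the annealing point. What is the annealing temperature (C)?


T_anneal = T_strain + gap:
  T_anneal = 490 + 37 = 527 C

527 C


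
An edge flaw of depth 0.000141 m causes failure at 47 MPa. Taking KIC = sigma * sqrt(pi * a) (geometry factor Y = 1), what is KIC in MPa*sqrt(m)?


Fracture toughness: KIC = sigma * sqrt(pi * a)
  pi * a = pi * 0.000141 = 0.000442965
  sqrt(pi * a) = 0.021047
  KIC = 47 * 0.021047 = 0.989 MPa*sqrt(m)

0.989 MPa*sqrt(m)


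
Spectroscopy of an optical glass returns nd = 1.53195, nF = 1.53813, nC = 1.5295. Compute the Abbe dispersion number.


Abbe number formula: Vd = (nd - 1) / (nF - nC)
  nd - 1 = 1.53195 - 1 = 0.53195
  nF - nC = 1.53813 - 1.5295 = 0.00863
  Vd = 0.53195 / 0.00863 = 61.64

61.64


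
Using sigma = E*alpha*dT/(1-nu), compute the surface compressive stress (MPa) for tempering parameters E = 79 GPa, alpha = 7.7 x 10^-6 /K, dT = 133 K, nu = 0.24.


Tempering stress: sigma = E * alpha * dT / (1 - nu)
  E (MPa) = 79 * 1000 = 79000
  Numerator = 79000 * (7.7 x 10^-6) * 133 = 80.9039
  Denominator = 1 - 0.24 = 0.76
  sigma = 80.9039 / 0.76 = 106.5 MPa

106.5 MPa


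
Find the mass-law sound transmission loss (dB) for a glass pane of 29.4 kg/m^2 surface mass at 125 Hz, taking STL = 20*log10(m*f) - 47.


Mass law: STL = 20 * log10(m * f) - 47
  m * f = 29.4 * 125 = 3675
  log10(3675) = 3.56526
  STL = 20 * 3.56526 - 47 = 71.3052 - 47 = 24.3 dB

24.3 dB


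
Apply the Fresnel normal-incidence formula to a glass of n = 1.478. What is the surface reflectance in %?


Fresnel reflectance at normal incidence:
  R = ((n - 1)/(n + 1))^2
  (n - 1)/(n + 1) = (1.478 - 1)/(1.478 + 1) = 0.192897
  R = 0.192897^2 = 0.0372093
  R(%) = 0.0372093 * 100 = 3.721%

3.721%


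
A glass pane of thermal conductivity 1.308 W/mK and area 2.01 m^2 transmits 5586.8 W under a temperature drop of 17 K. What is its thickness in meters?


Fourier's law: t = k * A * dT / Q
  t = 1.308 * 2.01 * 17 / 5586.8
  t = 44.69436 / 5586.8 = 0.008 m

0.008 m


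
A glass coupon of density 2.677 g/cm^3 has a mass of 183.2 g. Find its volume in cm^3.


Rearrange rho = m / V:
  V = m / rho
  V = 183.2 / 2.677 = 68.435 cm^3

68.435 cm^3


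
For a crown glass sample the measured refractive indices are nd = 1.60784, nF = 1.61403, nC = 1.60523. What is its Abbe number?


Abbe number formula: Vd = (nd - 1) / (nF - nC)
  nd - 1 = 1.60784 - 1 = 0.60784
  nF - nC = 1.61403 - 1.60523 = 0.0088
  Vd = 0.60784 / 0.0088 = 69.07

69.07


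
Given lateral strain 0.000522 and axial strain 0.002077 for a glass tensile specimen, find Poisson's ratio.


Poisson's ratio: nu = lateral strain / axial strain
  nu = 0.000522 / 0.002077 = 0.2513

0.2513


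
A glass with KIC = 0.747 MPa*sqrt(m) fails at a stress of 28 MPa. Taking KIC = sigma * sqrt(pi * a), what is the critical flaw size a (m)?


Rearrange KIC = sigma * sqrt(pi * a):
  sqrt(pi * a) = KIC / sigma
  sqrt(pi * a) = 0.747 / 28 = 0.026679
  a = (KIC / sigma)^2 / pi
  a = 0.026679^2 / pi = 0.0002266 m

0.0002266 m


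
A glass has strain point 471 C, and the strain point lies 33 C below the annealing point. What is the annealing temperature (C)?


T_anneal = T_strain + gap:
  T_anneal = 471 + 33 = 504 C

504 C


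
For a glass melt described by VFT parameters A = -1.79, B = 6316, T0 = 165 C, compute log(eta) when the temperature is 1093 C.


VFT equation: log(eta) = A + B / (T - T0)
  T - T0 = 1093 - 165 = 928
  B / (T - T0) = 6316 / 928 = 6.806
  log(eta) = -1.79 + 6.806 = 5.016

5.016


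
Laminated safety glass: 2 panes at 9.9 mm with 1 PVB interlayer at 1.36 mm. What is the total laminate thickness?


Total thickness = glass contribution + PVB contribution
  Glass: 2 * 9.9 = 19.8 mm
  PVB: 1 * 1.36 = 1.36 mm
  Total = 19.8 + 1.36 = 21.16 mm

21.16 mm


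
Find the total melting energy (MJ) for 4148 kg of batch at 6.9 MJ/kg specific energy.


Total energy = mass * specific energy
  E = 4148 * 6.9 = 28621.2 MJ

28621.2 MJ


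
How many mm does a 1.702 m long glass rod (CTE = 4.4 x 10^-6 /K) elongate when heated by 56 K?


Thermal expansion formula: dL = alpha * L0 * dT
  dL = (4.4 x 10^-6) * 1.702 * 56 = 0.00041937 m
Convert to mm: 0.00041937 * 1000 = 0.4194 mm

0.4194 mm


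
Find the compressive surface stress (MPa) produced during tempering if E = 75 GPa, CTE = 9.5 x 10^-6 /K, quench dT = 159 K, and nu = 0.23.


Tempering stress: sigma = E * alpha * dT / (1 - nu)
  E (MPa) = 75 * 1000 = 75000
  Numerator = 75000 * (9.5 x 10^-6) * 159 = 113.2875
  Denominator = 1 - 0.23 = 0.77
  sigma = 113.2875 / 0.77 = 147.1 MPa

147.1 MPa


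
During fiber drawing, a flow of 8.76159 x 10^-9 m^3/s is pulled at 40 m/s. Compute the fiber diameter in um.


Cross-sectional area from continuity:
  A = Q / v = 8.76159 x 10^-9 / 40 = 2.190397 x 10^-10 m^2
Diameter from circular cross-section:
  d = sqrt(4A / pi) * 10^6 (m -> um)
  d = sqrt(4 * 2.190397 x 10^-10 / pi) * 10^6 = 16.7 um

16.7 um


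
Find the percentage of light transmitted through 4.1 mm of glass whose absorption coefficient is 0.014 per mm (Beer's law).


Beer-Lambert law: T = exp(-alpha * thickness)
  exponent = -0.014 * 4.1 = -0.0574
  T = exp(-0.0574) = 0.9442
  Percentage = 0.9442 * 100 = 94.42%

94.42%


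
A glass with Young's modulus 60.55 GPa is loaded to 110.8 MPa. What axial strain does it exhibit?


Rearrange E = sigma / epsilon:
  epsilon = sigma / E
  E (MPa) = 60.55 * 1000 = 60550
  epsilon = 110.8 / 60550 = 0.00183

0.00183


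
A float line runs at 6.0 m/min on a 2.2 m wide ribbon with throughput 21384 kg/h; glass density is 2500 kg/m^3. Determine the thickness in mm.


Ribbon cross-section from mass balance:
  Volume rate = throughput / density = 21384 / 2500 = 8.5536 m^3/h
  thickness = volume rate / (speed * 60 * width), i.e.
  thickness = throughput / (60 * speed * width * density) * 1000
  thickness = 21384 / (60 * 6.0 * 2.2 * 2500) * 1000 = 10.8 mm

10.8 mm


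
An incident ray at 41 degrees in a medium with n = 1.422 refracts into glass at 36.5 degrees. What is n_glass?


Apply Snell's law: n1 * sin(theta1) = n2 * sin(theta2)
  n2 = n1 * sin(theta1) / sin(theta2)
  sin(41) = 0.656059
  sin(36.5) = 0.594823
  n2 = 1.422 * 0.656059 / 0.594823 = 1.5684

1.5684


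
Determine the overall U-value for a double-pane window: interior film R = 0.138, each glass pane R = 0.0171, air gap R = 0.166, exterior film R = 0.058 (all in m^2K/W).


Total thermal resistance (series):
  R_total = R_in + R_glass + R_air + R_glass + R_out
  R_total = 0.138 + 0.0171 + 0.166 + 0.0171 + 0.058 = 0.3962 m^2K/W
U-value = 1 / R_total = 1 / 0.3962 = 2.524 W/m^2K

2.524 W/m^2K


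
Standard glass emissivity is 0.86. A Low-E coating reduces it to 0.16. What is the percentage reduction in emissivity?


Percentage reduction = (1 - coated/uncoated) * 100
  Ratio = 0.16 / 0.86 = 0.186
  Reduction = (1 - 0.186) * 100 = 81.4%

81.4%


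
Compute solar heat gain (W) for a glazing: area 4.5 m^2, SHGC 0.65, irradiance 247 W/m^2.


Solar heat gain: Q = Area * SHGC * Irradiance
  Q = 4.5 * 0.65 * 247 = 722.5 W

722.5 W


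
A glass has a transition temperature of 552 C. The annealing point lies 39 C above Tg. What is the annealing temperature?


The annealing temperature is Tg plus the offset:
  T_anneal = 552 + 39 = 591 C

591 C


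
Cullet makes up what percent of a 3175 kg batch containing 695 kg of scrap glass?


Cullet ratio = (cullet mass / total batch mass) * 100
  Ratio = 695 / 3175 * 100 = 21.89%

21.89%


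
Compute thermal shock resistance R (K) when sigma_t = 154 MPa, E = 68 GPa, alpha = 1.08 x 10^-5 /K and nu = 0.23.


Thermal shock resistance: R = sigma * (1 - nu) / (E * alpha)
  Numerator = 154 * (1 - 0.23) = 118.58
  Denominator = 68 * 1000 * (1.08 x 10^-5) = 0.7344
  R = 118.58 / 0.7344 = 161.5 K

161.5 K


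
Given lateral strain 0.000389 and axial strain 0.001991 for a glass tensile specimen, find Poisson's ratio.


Poisson's ratio: nu = lateral strain / axial strain
  nu = 0.000389 / 0.001991 = 0.1954

0.1954


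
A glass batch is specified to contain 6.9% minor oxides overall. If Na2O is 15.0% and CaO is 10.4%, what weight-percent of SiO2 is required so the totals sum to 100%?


Known pieces sum to 100%:
  SiO2 = 100 - (others + Na2O + CaO)
  SiO2 = 100 - (6.9 + 15.0 + 10.4) = 67.7%

67.7%


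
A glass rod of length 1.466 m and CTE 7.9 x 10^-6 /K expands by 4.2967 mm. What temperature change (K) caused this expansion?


Rearrange dL = alpha * L0 * dT for dT:
  dT = dL / (alpha * L0)
  dL (m) = 4.2967 / 1000 = 0.0042967
  dT = 0.0042967 / ((7.9 x 10^-6) * 1.466) = 371.0 K

371.0 K


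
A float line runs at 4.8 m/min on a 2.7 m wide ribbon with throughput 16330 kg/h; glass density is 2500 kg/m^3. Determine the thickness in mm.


Ribbon cross-section from mass balance:
  Volume rate = throughput / density = 16330 / 2500 = 6.532 m^3/h
  thickness = volume rate / (speed * 60 * width), i.e.
  thickness = throughput / (60 * speed * width * density) * 1000
  thickness = 16330 / (60 * 4.8 * 2.7 * 2500) * 1000 = 8.4 mm

8.4 mm


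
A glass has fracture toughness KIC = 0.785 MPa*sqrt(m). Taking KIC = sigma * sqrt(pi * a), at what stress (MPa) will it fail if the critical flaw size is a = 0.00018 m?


Rearrange KIC = sigma * sqrt(pi * a):
  sigma = KIC / sqrt(pi * a)
  sqrt(pi * 0.00018) = 0.02378
  sigma = 0.785 / 0.02378 = 33.01 MPa

33.01 MPa


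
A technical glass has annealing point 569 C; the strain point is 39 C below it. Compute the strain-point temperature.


Strain point = annealing point - difference:
  T_strain = 569 - 39 = 530 C

530 C


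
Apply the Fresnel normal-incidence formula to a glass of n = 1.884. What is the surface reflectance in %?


Fresnel reflectance at normal incidence:
  R = ((n - 1)/(n + 1))^2
  (n - 1)/(n + 1) = (1.884 - 1)/(1.884 + 1) = 0.306519
  R = 0.306519^2 = 0.0939539
  R(%) = 0.0939539 * 100 = 9.395%

9.395%


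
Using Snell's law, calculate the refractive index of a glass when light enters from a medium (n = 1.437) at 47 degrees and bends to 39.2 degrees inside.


Apply Snell's law: n1 * sin(theta1) = n2 * sin(theta2)
  n2 = n1 * sin(theta1) / sin(theta2)
  sin(47) = 0.731354
  sin(39.2) = 0.632029
  n2 = 1.437 * 0.731354 / 0.632029 = 1.6628

1.6628


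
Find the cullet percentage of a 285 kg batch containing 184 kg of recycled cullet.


Cullet ratio = (cullet mass / total batch mass) * 100
  Ratio = 184 / 285 * 100 = 64.56%

64.56%


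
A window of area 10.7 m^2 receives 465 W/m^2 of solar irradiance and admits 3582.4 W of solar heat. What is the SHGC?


Rearrange Q = Area * SHGC * Irradiance:
  SHGC = Q / (Area * Irradiance)
  SHGC = 3582.4 / (10.7 * 465) = 0.72

0.72


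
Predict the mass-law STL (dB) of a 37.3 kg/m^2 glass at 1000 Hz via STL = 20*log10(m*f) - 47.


Mass law: STL = 20 * log10(m * f) - 47
  m * f = 37.3 * 1000 = 37300
  log10(37300) = 4.57171
  STL = 20 * 4.57171 - 47 = 91.4342 - 47 = 44.4 dB

44.4 dB


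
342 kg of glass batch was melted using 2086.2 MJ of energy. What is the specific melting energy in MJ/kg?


Rearrange E = m * s for s:
  s = E / m
  s = 2086.2 / 342 = 6.1 MJ/kg

6.1 MJ/kg


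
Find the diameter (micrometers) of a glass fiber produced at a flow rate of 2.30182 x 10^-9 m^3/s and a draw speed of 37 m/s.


Cross-sectional area from continuity:
  A = Q / v = 2.30182 x 10^-9 / 37 = 6.221135 x 10^-11 m^2
Diameter from circular cross-section:
  d = sqrt(4A / pi) * 10^6 (m -> um)
  d = sqrt(4 * 6.221135 x 10^-11 / pi) * 10^6 = 8.9 um

8.9 um


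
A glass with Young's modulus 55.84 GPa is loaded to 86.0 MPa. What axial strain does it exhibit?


Rearrange E = sigma / epsilon:
  epsilon = sigma / E
  E (MPa) = 55.84 * 1000 = 55840
  epsilon = 86.0 / 55840 = 0.00154

0.00154


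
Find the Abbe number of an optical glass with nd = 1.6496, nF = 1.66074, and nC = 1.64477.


Abbe number formula: Vd = (nd - 1) / (nF - nC)
  nd - 1 = 1.6496 - 1 = 0.6496
  nF - nC = 1.66074 - 1.64477 = 0.01597
  Vd = 0.6496 / 0.01597 = 40.68

40.68


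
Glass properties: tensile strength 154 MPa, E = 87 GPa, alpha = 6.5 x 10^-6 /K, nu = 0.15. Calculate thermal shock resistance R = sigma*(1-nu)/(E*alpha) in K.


Thermal shock resistance: R = sigma * (1 - nu) / (E * alpha)
  Numerator = 154 * (1 - 0.15) = 130.9
  Denominator = 87 * 1000 * (6.5 x 10^-6) = 0.5655
  R = 130.9 / 0.5655 = 231.5 K

231.5 K


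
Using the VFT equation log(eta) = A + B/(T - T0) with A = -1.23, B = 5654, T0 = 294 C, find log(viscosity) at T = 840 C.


VFT equation: log(eta) = A + B / (T - T0)
  T - T0 = 840 - 294 = 546
  B / (T - T0) = 5654 / 546 = 10.355
  log(eta) = -1.23 + 10.355 = 9.125

9.125


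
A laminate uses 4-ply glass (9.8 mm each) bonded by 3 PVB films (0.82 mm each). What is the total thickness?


Total thickness = glass contribution + PVB contribution
  Glass: 4 * 9.8 = 39.2 mm
  PVB: 3 * 0.82 = 2.46 mm
  Total = 39.2 + 2.46 = 41.66 mm

41.66 mm


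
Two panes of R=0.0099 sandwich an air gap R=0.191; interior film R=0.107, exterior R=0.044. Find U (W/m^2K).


Total thermal resistance (series):
  R_total = R_in + R_glass + R_air + R_glass + R_out
  R_total = 0.107 + 0.0099 + 0.191 + 0.0099 + 0.044 = 0.3618 m^2K/W
U-value = 1 / R_total = 1 / 0.3618 = 2.764 W/m^2K

2.764 W/m^2K


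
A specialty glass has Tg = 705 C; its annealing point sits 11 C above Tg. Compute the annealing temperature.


The annealing temperature is Tg plus the offset:
  T_anneal = 705 + 11 = 716 C

716 C


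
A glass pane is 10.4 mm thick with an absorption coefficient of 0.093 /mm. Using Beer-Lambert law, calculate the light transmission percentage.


Beer-Lambert law: T = exp(-alpha * thickness)
  exponent = -0.093 * 10.4 = -0.9672
  T = exp(-0.9672) = 0.3801
  Percentage = 0.3801 * 100 = 38.01%

38.01%


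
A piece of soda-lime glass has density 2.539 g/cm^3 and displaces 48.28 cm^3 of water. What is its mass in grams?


Rearrange rho = m / V:
  m = rho * V
  m = 2.539 * 48.28 = 122.583 g

122.583 g


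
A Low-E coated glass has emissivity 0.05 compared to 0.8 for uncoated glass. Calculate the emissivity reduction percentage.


Percentage reduction = (1 - coated/uncoated) * 100
  Ratio = 0.05 / 0.8 = 0.0625
  Reduction = (1 - 0.0625) * 100 = 93.8%

93.8%


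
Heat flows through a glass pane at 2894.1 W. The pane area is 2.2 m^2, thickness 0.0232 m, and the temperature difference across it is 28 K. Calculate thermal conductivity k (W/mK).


Fourier's law rearranged: k = Q * t / (A * dT)
  Numerator = 2894.1 * 0.0232 = 67.14312
  Denominator = 2.2 * 28 = 61.6
  k = 67.14312 / 61.6 = 1.09 W/mK

1.09 W/mK


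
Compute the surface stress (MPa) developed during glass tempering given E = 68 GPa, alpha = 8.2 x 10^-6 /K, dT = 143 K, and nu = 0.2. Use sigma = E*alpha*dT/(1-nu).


Tempering stress: sigma = E * alpha * dT / (1 - nu)
  E (MPa) = 68 * 1000 = 68000
  Numerator = 68000 * (8.2 x 10^-6) * 143 = 79.7368
  Denominator = 1 - 0.2 = 0.8
  sigma = 79.7368 / 0.8 = 99.7 MPa

99.7 MPa


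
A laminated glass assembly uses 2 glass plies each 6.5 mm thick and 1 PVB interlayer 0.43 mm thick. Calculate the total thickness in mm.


Total thickness = glass contribution + PVB contribution
  Glass: 2 * 6.5 = 13.0 mm
  PVB: 1 * 0.43 = 0.43 mm
  Total = 13.0 + 0.43 = 13.43 mm

13.43 mm


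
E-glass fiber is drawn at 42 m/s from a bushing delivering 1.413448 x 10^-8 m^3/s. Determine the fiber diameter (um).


Cross-sectional area from continuity:
  A = Q / v = 1.413448 x 10^-8 / 42 = 3.365352 x 10^-10 m^2
Diameter from circular cross-section:
  d = sqrt(4A / pi) * 10^6 (m -> um)
  d = sqrt(4 * 3.365352 x 10^-10 / pi) * 10^6 = 20.7 um

20.7 um


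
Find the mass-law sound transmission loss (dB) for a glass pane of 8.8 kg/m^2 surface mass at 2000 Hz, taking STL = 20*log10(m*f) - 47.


Mass law: STL = 20 * log10(m * f) - 47
  m * f = 8.8 * 2000 = 17600
  log10(17600) = 4.24551
  STL = 20 * 4.24551 - 47 = 84.9102 - 47 = 37.9 dB

37.9 dB


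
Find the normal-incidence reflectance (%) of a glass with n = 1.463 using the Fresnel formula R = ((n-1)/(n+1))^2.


Fresnel reflectance at normal incidence:
  R = ((n - 1)/(n + 1))^2
  (n - 1)/(n + 1) = (1.463 - 1)/(1.463 + 1) = 0.187982
  R = 0.187982^2 = 0.0353372
  R(%) = 0.0353372 * 100 = 3.534%

3.534%


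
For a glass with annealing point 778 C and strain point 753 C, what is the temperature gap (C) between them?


Gap = T_anneal - T_strain:
  gap = 778 - 753 = 25 C

25 C


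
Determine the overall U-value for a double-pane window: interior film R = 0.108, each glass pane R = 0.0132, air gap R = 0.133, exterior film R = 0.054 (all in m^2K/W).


Total thermal resistance (series):
  R_total = R_in + R_glass + R_air + R_glass + R_out
  R_total = 0.108 + 0.0132 + 0.133 + 0.0132 + 0.054 = 0.3214 m^2K/W
U-value = 1 / R_total = 1 / 0.3214 = 3.111 W/m^2K

3.111 W/m^2K


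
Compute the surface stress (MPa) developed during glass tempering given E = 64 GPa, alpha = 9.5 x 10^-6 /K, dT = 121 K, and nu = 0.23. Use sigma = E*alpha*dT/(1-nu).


Tempering stress: sigma = E * alpha * dT / (1 - nu)
  E (MPa) = 64 * 1000 = 64000
  Numerator = 64000 * (9.5 x 10^-6) * 121 = 73.568
  Denominator = 1 - 0.23 = 0.77
  sigma = 73.568 / 0.77 = 95.5 MPa

95.5 MPa


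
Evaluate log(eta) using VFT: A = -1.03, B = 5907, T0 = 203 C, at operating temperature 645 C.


VFT equation: log(eta) = A + B / (T - T0)
  T - T0 = 645 - 203 = 442
  B / (T - T0) = 5907 / 442 = 13.364
  log(eta) = -1.03 + 13.364 = 12.334

12.334


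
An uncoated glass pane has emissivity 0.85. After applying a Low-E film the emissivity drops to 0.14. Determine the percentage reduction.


Percentage reduction = (1 - coated/uncoated) * 100
  Ratio = 0.14 / 0.85 = 0.1647
  Reduction = (1 - 0.1647) * 100 = 83.5%

83.5%


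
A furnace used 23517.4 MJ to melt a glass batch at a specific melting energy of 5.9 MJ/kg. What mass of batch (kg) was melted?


Rearrange E = m * s for m:
  m = E / s
  m = 23517.4 / 5.9 = 3986.0 kg

3986.0 kg
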